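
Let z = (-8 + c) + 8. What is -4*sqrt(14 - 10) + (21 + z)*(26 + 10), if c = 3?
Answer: 856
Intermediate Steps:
z = 3 (z = (-8 + 3) + 8 = -5 + 8 = 3)
-4*sqrt(14 - 10) + (21 + z)*(26 + 10) = -4*sqrt(14 - 10) + (21 + 3)*(26 + 10) = -4*sqrt(4) + 24*36 = -4*2 + 864 = -8 + 864 = 856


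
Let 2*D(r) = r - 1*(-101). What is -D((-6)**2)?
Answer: -137/2 ≈ -68.500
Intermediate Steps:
D(r) = 101/2 + r/2 (D(r) = (r - 1*(-101))/2 = (r + 101)/2 = (101 + r)/2 = 101/2 + r/2)
-D((-6)**2) = -(101/2 + (1/2)*(-6)**2) = -(101/2 + (1/2)*36) = -(101/2 + 18) = -1*137/2 = -137/2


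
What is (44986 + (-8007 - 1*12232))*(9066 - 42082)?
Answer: -817046952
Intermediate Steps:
(44986 + (-8007 - 1*12232))*(9066 - 42082) = (44986 + (-8007 - 12232))*(-33016) = (44986 - 20239)*(-33016) = 24747*(-33016) = -817046952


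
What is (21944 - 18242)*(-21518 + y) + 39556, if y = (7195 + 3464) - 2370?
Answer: -48934202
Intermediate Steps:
y = 8289 (y = 10659 - 2370 = 8289)
(21944 - 18242)*(-21518 + y) + 39556 = (21944 - 18242)*(-21518 + 8289) + 39556 = 3702*(-13229) + 39556 = -48973758 + 39556 = -48934202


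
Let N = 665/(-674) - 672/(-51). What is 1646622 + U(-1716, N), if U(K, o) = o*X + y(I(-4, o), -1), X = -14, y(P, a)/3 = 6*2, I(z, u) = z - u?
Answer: 9432725985/5729 ≈ 1.6465e+6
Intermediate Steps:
N = 139671/11458 (N = 665*(-1/674) - 672*(-1/51) = -665/674 + 224/17 = 139671/11458 ≈ 12.190)
y(P, a) = 36 (y(P, a) = 3*(6*2) = 3*12 = 36)
U(K, o) = 36 - 14*o (U(K, o) = o*(-14) + 36 = -14*o + 36 = 36 - 14*o)
1646622 + U(-1716, N) = 1646622 + (36 - 14*139671/11458) = 1646622 + (36 - 977697/5729) = 1646622 - 771453/5729 = 9432725985/5729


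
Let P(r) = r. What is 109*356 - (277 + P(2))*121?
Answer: 5045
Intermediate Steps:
109*356 - (277 + P(2))*121 = 109*356 - (277 + 2)*121 = 38804 - 279*121 = 38804 - 1*33759 = 38804 - 33759 = 5045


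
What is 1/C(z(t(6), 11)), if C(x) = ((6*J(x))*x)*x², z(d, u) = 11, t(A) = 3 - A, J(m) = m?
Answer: 1/87846 ≈ 1.1384e-5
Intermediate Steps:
C(x) = 6*x⁴ (C(x) = ((6*x)*x)*x² = (6*x²)*x² = 6*x⁴)
1/C(z(t(6), 11)) = 1/(6*11⁴) = 1/(6*14641) = 1/87846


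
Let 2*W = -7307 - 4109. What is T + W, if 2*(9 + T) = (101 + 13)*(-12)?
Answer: -6401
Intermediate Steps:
W = -5708 (W = (-7307 - 4109)/2 = (½)*(-11416) = -5708)
T = -693 (T = -9 + ((101 + 13)*(-12))/2 = -9 + (114*(-12))/2 = -9 + (½)*(-1368) = -9 - 684 = -693)
T + W = -693 - 5708 = -6401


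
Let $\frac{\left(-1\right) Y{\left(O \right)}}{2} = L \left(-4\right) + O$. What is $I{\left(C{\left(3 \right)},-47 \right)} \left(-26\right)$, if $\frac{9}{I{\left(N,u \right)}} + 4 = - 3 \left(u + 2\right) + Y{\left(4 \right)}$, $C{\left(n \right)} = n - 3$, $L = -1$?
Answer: $- \frac{234}{115} \approx -2.0348$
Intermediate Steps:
$C{\left(n \right)} = -3 + n$ ($C{\left(n \right)} = n - 3 = -3 + n$)
$Y{\left(O \right)} = -8 - 2 O$ ($Y{\left(O \right)} = - 2 \left(\left(-1\right) \left(-4\right) + O\right) = - 2 \left(4 + O\right) = -8 - 2 O$)
$I{\left(N,u \right)} = \frac{9}{-26 - 3 u}$ ($I{\left(N,u \right)} = \frac{9}{-4 - \left(16 + 3 \left(u + 2\right)\right)} = \frac{9}{-4 - \left(16 + 3 \left(2 + u\right)\right)} = \frac{9}{-4 - \left(22 + 3 u\right)} = \frac{9}{-26 - 3 u}$)
$I{\left(C{\left(3 \right)},-47 \right)} \left(-26\right) = - \frac{9}{26 + 3 \left(-47\right)} \left(-26\right) = - \frac{9}{26 - 141} \left(-26\right) = - \frac{9}{-115} \left(-26\right) = \left(-9\right) \left(- \frac{1}{115}\right) \left(-26\right) = \frac{9}{115} \left(-26\right) = - \frac{234}{115}$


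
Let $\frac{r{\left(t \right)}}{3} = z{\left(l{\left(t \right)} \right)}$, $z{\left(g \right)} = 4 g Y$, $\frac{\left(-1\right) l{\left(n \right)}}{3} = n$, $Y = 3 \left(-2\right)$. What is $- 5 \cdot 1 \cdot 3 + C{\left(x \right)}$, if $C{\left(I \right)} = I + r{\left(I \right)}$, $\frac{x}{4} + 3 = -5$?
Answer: $-6959$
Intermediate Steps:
$x = -32$ ($x = -12 + 4 \left(-5\right) = -12 - 20 = -32$)
$Y = -6$
$l{\left(n \right)} = - 3 n$
$z{\left(g \right)} = - 24 g$ ($z{\left(g \right)} = 4 g \left(-6\right) = - 24 g$)
$r{\left(t \right)} = 216 t$ ($r{\left(t \right)} = 3 \left(- 24 \left(- 3 t\right)\right) = 3 \cdot 72 t = 216 t$)
$C{\left(I \right)} = 217 I$ ($C{\left(I \right)} = I + 216 I = 217 I$)
$- 5 \cdot 1 \cdot 3 + C{\left(x \right)} = - 5 \cdot 1 \cdot 3 + 217 \left(-32\right) = \left(-5\right) 3 - 6944 = -15 - 6944 = -6959$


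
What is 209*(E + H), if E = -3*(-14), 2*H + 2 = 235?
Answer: 66253/2 ≈ 33127.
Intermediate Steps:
H = 233/2 (H = -1 + (½)*235 = -1 + 235/2 = 233/2 ≈ 116.50)
E = 42
209*(E + H) = 209*(42 + 233/2) = 209*(317/2) = 66253/2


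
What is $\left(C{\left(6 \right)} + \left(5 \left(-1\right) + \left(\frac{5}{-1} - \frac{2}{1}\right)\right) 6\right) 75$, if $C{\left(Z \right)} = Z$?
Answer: $-4950$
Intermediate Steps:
$\left(C{\left(6 \right)} + \left(5 \left(-1\right) + \left(\frac{5}{-1} - \frac{2}{1}\right)\right) 6\right) 75 = \left(6 + \left(5 \left(-1\right) + \left(\frac{5}{-1} - \frac{2}{1}\right)\right) 6\right) 75 = \left(6 + \left(-5 + \left(5 \left(-1\right) - 2\right)\right) 6\right) 75 = \left(6 + \left(-5 - 7\right) 6\right) 75 = \left(6 - 72\right) 75 = \left(-66\right) 75 = -4950$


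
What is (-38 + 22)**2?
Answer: 256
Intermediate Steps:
(-38 + 22)**2 = (-16)**2 = 256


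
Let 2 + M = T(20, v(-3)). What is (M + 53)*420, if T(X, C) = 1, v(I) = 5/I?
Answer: 21840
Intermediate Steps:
M = -1 (M = -2 + 1 = -1)
(M + 53)*420 = (-1 + 53)*420 = 52*420 = 21840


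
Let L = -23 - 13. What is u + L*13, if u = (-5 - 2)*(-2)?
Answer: -454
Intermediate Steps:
u = 14 (u = -7*(-2) = 14)
L = -36
u + L*13 = 14 - 36*13 = 14 - 468 = -454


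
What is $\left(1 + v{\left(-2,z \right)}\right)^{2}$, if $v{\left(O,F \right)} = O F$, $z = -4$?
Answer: $81$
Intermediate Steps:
$v{\left(O,F \right)} = F O$
$\left(1 + v{\left(-2,z \right)}\right)^{2} = \left(1 - -8\right)^{2} = \left(1 + 8\right)^{2} = 9^{2} = 81$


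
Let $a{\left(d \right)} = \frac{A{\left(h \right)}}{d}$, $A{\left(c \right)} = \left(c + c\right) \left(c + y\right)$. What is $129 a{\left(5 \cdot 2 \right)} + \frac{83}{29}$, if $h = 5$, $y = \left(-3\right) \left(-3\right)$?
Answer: $\frac{52457}{29} \approx 1808.9$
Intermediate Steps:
$y = 9$
$A{\left(c \right)} = 2 c \left(9 + c\right)$ ($A{\left(c \right)} = \left(c + c\right) \left(c + 9\right) = 2 c \left(9 + c\right)$)
$a{\left(d \right)} = \frac{140}{d}$ ($a{\left(d \right)} = \frac{2 \cdot 5 \left(9 + 5\right)}{d} = \frac{2 \cdot 5 \cdot 14}{d} = \frac{140}{d}$)
$129 a{\left(5 \cdot 2 \right)} + \frac{83}{29} = 129 \frac{140}{5 \cdot 2} + \frac{83}{29} = 129 \cdot \frac{140}{10} + 83 \cdot \frac{1}{29} = 129 \cdot 140 \cdot \frac{1}{10} + \frac{83}{29} = 129 \cdot 14 + \frac{83}{29} = 1806 + \frac{83}{29} = \frac{52457}{29}$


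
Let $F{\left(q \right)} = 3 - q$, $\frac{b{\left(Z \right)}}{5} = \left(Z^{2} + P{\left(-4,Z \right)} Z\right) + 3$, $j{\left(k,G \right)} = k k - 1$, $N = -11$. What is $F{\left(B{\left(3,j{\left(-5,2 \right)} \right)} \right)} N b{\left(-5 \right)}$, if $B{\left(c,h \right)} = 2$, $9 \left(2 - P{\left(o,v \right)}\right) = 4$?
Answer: $- \frac{10010}{9} \approx -1112.2$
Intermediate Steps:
$P{\left(o,v \right)} = \frac{14}{9}$ ($P{\left(o,v \right)} = 2 - \frac{4}{9} = \frac{14}{9}$)
$j{\left(k,G \right)} = -1 + k^{2}$ ($j{\left(k,G \right)} = k^{2} - 1 = -1 + k^{2}$)
$b{\left(Z \right)} = 15 + 5 Z^{2} + \frac{70 Z}{9}$ ($b{\left(Z \right)} = 5 \left(\left(Z^{2} + \frac{14 Z}{9}\right) + 3\right) = 5 \left(3 + Z^{2} + \frac{14 Z}{9}\right) = 15 + 5 Z^{2} + \frac{70 Z}{9}$)
$F{\left(B{\left(3,j{\left(-5,2 \right)} \right)} \right)} N b{\left(-5 \right)} = \left(3 - 2\right) \left(-11\right) \left(15 + 5 \left(-5\right)^{2} + \frac{70}{9} \left(-5\right)\right) = \left(3 - 2\right) \left(-11\right) \left(15 + 5 \cdot 25 - \frac{350}{9}\right) = 1 \left(-11\right) \left(15 + 125 - \frac{350}{9}\right) = \left(-11\right) \frac{910}{9} = - \frac{10010}{9}$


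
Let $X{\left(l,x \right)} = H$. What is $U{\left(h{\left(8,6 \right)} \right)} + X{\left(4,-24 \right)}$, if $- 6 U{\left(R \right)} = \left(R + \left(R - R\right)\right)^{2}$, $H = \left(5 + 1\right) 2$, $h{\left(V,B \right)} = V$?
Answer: $\frac{4}{3} \approx 1.3333$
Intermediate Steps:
$H = 12$ ($H = 6 \cdot 2 = 12$)
$X{\left(l,x \right)} = 12$
$U{\left(R \right)} = - \frac{R^{2}}{6}$ ($U{\left(R \right)} = - \frac{\left(R + \left(R - R\right)\right)^{2}}{6} = - \frac{\left(R + 0\right)^{2}}{6} = - \frac{R^{2}}{6}$)
$U{\left(h{\left(8,6 \right)} \right)} + X{\left(4,-24 \right)} = - \frac{8^{2}}{6} + 12 = \left(- \frac{1}{6}\right) 64 + 12 = - \frac{32}{3} + 12 = \frac{4}{3}$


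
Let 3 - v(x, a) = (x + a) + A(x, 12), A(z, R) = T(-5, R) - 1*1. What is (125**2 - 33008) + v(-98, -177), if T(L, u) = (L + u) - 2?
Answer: -17109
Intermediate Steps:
T(L, u) = -2 + L + u
A(z, R) = -8 + R (A(z, R) = (-2 - 5 + R) - 1*1 = (-7 + R) - 1 = -8 + R)
v(x, a) = -1 - a - x (v(x, a) = 3 - ((x + a) + (-8 + 12)) = 3 - ((a + x) + 4) = 3 - (4 + a + x) = 3 + (-4 - a - x) = -1 - a - x)
(125**2 - 33008) + v(-98, -177) = (125**2 - 33008) + (-1 - 1*(-177) - 1*(-98)) = (15625 - 33008) + (-1 + 177 + 98) = -17383 + 274 = -17109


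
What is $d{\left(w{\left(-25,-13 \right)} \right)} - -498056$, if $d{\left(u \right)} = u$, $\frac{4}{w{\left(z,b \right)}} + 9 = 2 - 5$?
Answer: $\frac{1494167}{3} \approx 4.9806 \cdot 10^{5}$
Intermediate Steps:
$w{\left(z,b \right)} = - \frac{1}{3}$ ($w{\left(z,b \right)} = \frac{4}{-9 + \left(2 - 5\right)} = \frac{4}{-9 - 3} = \frac{4}{-12} = 4 \left(- \frac{1}{12}\right) = - \frac{1}{3}$)
$d{\left(w{\left(-25,-13 \right)} \right)} - -498056 = - \frac{1}{3} - -498056 = - \frac{1}{3} + 498056 = \frac{1494167}{3}$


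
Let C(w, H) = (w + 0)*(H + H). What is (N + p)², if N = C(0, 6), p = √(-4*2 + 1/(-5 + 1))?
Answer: -33/4 ≈ -8.2500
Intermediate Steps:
C(w, H) = 2*H*w (C(w, H) = w*(2*H) = 2*H*w)
p = I*√33/2 (p = √(-8 + 1/(-4)) = √(-8 - ¼) = √(-33/4) = I*√33/2 ≈ 2.8723*I)
N = 0 (N = 2*6*0 = 0)
(N + p)² = (0 + I*√33/2)² = (I*√33/2)² = -33/4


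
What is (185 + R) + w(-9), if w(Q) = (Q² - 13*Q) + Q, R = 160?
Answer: 534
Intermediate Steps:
w(Q) = Q² - 12*Q
(185 + R) + w(-9) = (185 + 160) - 9*(-12 - 9) = 345 - 9*(-21) = 345 + 189 = 534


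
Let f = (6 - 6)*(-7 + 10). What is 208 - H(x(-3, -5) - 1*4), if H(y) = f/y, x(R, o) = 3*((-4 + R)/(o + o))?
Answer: 208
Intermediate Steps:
x(R, o) = 3*(-4 + R)/(2*o) (x(R, o) = 3*((-4 + R)/((2*o))) = 3*((-4 + R)*(1/(2*o))) = 3*((-4 + R)/(2*o)) = 3*(-4 + R)/(2*o))
f = 0 (f = 0*3 = 0)
H(y) = 0 (H(y) = 0/y = 0)
208 - H(x(-3, -5) - 1*4) = 208 - 1*0 = 208 + 0 = 208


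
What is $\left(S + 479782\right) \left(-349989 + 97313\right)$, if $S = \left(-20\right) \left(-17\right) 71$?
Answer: $-127328995272$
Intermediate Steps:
$S = 24140$ ($S = 340 \cdot 71 = 24140$)
$\left(S + 479782\right) \left(-349989 + 97313\right) = \left(24140 + 479782\right) \left(-349989 + 97313\right) = 503922 \left(-252676\right) = -127328995272$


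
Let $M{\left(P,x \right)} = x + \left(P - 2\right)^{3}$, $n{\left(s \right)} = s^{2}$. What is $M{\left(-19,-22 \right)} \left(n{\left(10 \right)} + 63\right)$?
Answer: $-1513129$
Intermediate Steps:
$M{\left(P,x \right)} = x + \left(-2 + P\right)^{3}$
$M{\left(-19,-22 \right)} \left(n{\left(10 \right)} + 63\right) = \left(-22 + \left(-2 - 19\right)^{3}\right) \left(10^{2} + 63\right) = \left(-22 + \left(-21\right)^{3}\right) \left(100 + 63\right) = \left(-22 - 9261\right) 163 = \left(-9283\right) 163 = -1513129$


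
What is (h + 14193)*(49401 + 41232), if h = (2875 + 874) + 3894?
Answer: 1979062188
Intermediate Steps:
h = 7643 (h = 3749 + 3894 = 7643)
(h + 14193)*(49401 + 41232) = (7643 + 14193)*(49401 + 41232) = 21836*90633 = 1979062188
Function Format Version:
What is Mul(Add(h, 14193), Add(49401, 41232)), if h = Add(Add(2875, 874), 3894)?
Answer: 1979062188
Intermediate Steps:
h = 7643 (h = Add(3749, 3894) = 7643)
Mul(Add(h, 14193), Add(49401, 41232)) = Mul(Add(7643, 14193), Add(49401, 41232)) = Mul(21836, 90633) = 1979062188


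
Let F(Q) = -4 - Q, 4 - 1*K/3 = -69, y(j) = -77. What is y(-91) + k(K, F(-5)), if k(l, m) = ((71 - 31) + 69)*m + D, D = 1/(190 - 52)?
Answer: 4417/138 ≈ 32.007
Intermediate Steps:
K = 219 (K = 12 - 3*(-69) = 12 + 207 = 219)
D = 1/138 ≈ 0.0072464
k(l, m) = 1/138 + 109*m (k(l, m) = ((71 - 31) + 69)*m + 1/138 = (40 + 69)*m + 1/138 = 109*m + 1/138 = 1/138 + 109*m)
y(-91) + k(K, F(-5)) = -77 + (1/138 + 109*(-4 - 1*(-5))) = -77 + (1/138 + 109*(-4 + 5)) = -77 + (1/138 + 109*1) = -77 + (1/138 + 109) = -77 + 15043/138 = 4417/138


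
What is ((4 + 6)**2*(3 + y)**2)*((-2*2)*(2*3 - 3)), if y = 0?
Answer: -10800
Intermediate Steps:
((4 + 6)**2*(3 + y)**2)*((-2*2)*(2*3 - 3)) = ((4 + 6)**2*(3 + 0)**2)*((-2*2)*(2*3 - 3)) = (10**2*3**2)*(-4*(6 - 3)) = (100*9)*(-4*3) = 900*(-12) = -10800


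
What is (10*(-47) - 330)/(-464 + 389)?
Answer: 32/3 ≈ 10.667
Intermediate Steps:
(10*(-47) - 330)/(-464 + 389) = (-470 - 330)/(-75) = -800*(-1/75) = 32/3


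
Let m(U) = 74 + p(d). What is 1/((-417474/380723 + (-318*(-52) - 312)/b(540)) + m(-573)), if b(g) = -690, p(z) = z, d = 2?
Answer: 43783145/2250034518 ≈ 0.019459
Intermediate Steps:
m(U) = 76 (m(U) = 74 + 2 = 76)
1/((-417474/380723 + (-318*(-52) - 312)/b(540)) + m(-573)) = 1/((-417474/380723 + (-318*(-52) - 312)/(-690)) + 76) = 1/((-417474*1/380723 + (16536 - 312)*(-1/690)) + 76) = 1/((-417474/380723 + 16224*(-1/690)) + 76) = 1/((-417474/380723 - 2704/115) + 76) = 1/(-1077484502/43783145 + 76) = 1/(2250034518/43783145) = 43783145/2250034518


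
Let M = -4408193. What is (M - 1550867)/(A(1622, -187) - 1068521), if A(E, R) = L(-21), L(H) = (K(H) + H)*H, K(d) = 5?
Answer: 1191812/213637 ≈ 5.5787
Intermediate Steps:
L(H) = H*(5 + H) (L(H) = (5 + H)*H = H*(5 + H))
A(E, R) = 336 (A(E, R) = -21*(5 - 21) = -21*(-16) = 336)
(M - 1550867)/(A(1622, -187) - 1068521) = (-4408193 - 1550867)/(336 - 1068521) = -5959060/(-1068185) = -5959060*(-1/1068185) = 1191812/213637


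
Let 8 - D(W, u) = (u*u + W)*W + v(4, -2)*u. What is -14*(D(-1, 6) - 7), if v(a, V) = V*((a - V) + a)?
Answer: -2184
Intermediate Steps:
v(a, V) = V*(-V + 2*a)
D(W, u) = 8 + 20*u - W*(W + u²) (D(W, u) = 8 - ((u*u + W)*W + (-2*(-1*(-2) + 2*4))*u) = 8 - ((u² + W)*W + (-2*(2 + 8))*u) = 8 - ((W + u²)*W + (-2*10)*u) = 8 - (W*(W + u²) - 20*u) = 8 - (-20*u + W*(W + u²)) = 8 + (20*u - W*(W + u²)) = 8 + 20*u - W*(W + u²))
-14*(D(-1, 6) - 7) = -14*((8 - 1*(-1)² + 20*6 - 1*(-1)*6²) - 7) = -14*((8 - 1*1 + 120 - 1*(-1)*36) - 7) = -14*((8 - 1 + 120 + 36) - 7) = -14*(163 - 7) = -14*156 = -2184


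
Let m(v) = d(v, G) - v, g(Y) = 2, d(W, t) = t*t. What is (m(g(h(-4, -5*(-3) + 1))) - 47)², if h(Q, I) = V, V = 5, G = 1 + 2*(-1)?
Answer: 2304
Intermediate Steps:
G = -1 (G = 1 - 2 = -1)
d(W, t) = t²
h(Q, I) = 5
m(v) = 1 - v (m(v) = (-1)² - v = 1 - v)
(m(g(h(-4, -5*(-3) + 1))) - 47)² = ((1 - 1*2) - 47)² = ((1 - 2) - 47)² = (-1 - 47)² = (-48)² = 2304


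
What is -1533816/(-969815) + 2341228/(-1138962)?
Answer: -23799995174/50208292365 ≈ -0.47403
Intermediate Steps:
-1533816/(-969815) + 2341228/(-1138962) = -1533816*(-1/969815) + 2341228*(-1/1138962) = 1533816/969815 - 1170614/569481 = -23799995174/50208292365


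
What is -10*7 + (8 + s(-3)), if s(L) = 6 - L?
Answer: -53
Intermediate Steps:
-10*7 + (8 + s(-3)) = -10*7 + (8 + (6 - 1*(-3))) = -70 + (8 + (6 + 3)) = -70 + (8 + 9) = -70 + 17 = -53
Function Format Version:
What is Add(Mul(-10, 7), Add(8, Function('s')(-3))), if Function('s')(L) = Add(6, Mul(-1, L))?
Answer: -53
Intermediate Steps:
Add(Mul(-10, 7), Add(8, Function('s')(-3))) = Add(Mul(-10, 7), Add(8, Add(6, Mul(-1, -3)))) = Add(-70, Add(8, Add(6, 3))) = Add(-70, Add(8, 9)) = Add(-70, 17) = -53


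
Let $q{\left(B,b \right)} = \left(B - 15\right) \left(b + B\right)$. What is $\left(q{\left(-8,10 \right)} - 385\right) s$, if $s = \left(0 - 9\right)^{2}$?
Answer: $-34911$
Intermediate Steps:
$q{\left(B,b \right)} = \left(-15 + B\right) \left(B + b\right)$
$s = 81$ ($s = \left(-9\right)^{2} = 81$)
$\left(q{\left(-8,10 \right)} - 385\right) s = \left(\left(\left(-8\right)^{2} - -120 - 150 - 80\right) - 385\right) 81 = \left(\left(64 + 120 - 150 - 80\right) - 385\right) 81 = \left(-46 - 385\right) 81 = \left(-431\right) 81 = -34911$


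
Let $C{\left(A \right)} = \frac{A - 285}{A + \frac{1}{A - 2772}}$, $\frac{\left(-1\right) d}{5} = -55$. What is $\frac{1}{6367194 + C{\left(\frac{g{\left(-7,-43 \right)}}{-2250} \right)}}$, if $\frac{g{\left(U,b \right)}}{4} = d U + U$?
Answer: $\frac{1337076431}{8513315407314170} \approx 1.5706 \cdot 10^{-7}$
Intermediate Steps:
$d = 275$ ($d = \left(-5\right) \left(-55\right) = 275$)
$g{\left(U,b \right)} = 1104 U$ ($g{\left(U,b \right)} = 4 \left(275 U + U\right) = 4 \cdot 276 U = 1104 U$)
$C{\left(A \right)} = \frac{-285 + A}{A + \frac{1}{-2772 + A}}$
$\frac{1}{6367194 + C{\left(\frac{g{\left(-7,-43 \right)}}{-2250} \right)}} = \frac{1}{6367194 + \frac{790020 + \left(\frac{1104 \left(-7\right)}{-2250}\right)^{2} - 3057 \frac{1104 \left(-7\right)}{-2250}}{1 + \left(\frac{1104 \left(-7\right)}{-2250}\right)^{2} - 2772 \frac{1104 \left(-7\right)}{-2250}}} = \frac{1}{6367194 + \frac{790020 + \left(\left(-7728\right) \left(- \frac{1}{2250}\right)\right)^{2} - 3057 \left(\left(-7728\right) \left(- \frac{1}{2250}\right)\right)}{1 + \left(\left(-7728\right) \left(- \frac{1}{2250}\right)\right)^{2} - 2772 \left(\left(-7728\right) \left(- \frac{1}{2250}\right)\right)}} = \frac{1}{6367194 + \frac{790020 + \left(\frac{1288}{375}\right)^{2} - \frac{1312472}{125}}{1 + \left(\frac{1288}{375}\right)^{2} - \frac{1190112}{125}}} = \frac{1}{6367194 + \frac{790020 + \frac{1658944}{140625} - \frac{1312472}{125}}{1 + \frac{1658944}{140625} - \frac{1190112}{125}}} = \frac{1}{6367194 + \frac{1}{- \frac{1337076431}{140625}} \cdot \frac{109621690444}{140625}} = \frac{1}{6367194 - \frac{109621690444}{1337076431}} = \frac{1}{\frac{8513315407314170}{1337076431}} = \frac{1337076431}{8513315407314170}$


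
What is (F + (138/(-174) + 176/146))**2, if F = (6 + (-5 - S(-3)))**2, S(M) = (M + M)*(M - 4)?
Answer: 12670396202500/4481689 ≈ 2.8271e+6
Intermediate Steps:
S(M) = 2*M*(-4 + M) (S(M) = (2*M)*(-4 + M) = 2*M*(-4 + M))
F = 1681 (F = (6 + (-5 - 2*(-3)*(-4 - 3)))**2 = (6 + (-5 - 2*(-3)*(-7)))**2 = (6 + (-5 - 1*42))**2 = (6 + (-5 - 42))**2 = (6 - 47)**2 = (-41)**2 = 1681)
(F + (138/(-174) + 176/146))**2 = (1681 + (138/(-174) + 176/146))**2 = (1681 + (138*(-1/174) + 176*(1/146)))**2 = (1681 + (-23/29 + 88/73))**2 = (1681 + 873/2117)**2 = (3559550/2117)**2 = 12670396202500/4481689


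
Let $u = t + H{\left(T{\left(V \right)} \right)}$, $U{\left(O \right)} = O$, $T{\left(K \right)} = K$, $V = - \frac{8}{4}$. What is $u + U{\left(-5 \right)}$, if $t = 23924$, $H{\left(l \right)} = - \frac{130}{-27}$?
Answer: $\frac{645943}{27} \approx 23924.0$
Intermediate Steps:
$V = -2$ ($V = \left(-8\right) \frac{1}{4} = -2$)
$H{\left(l \right)} = \frac{130}{27}$ ($H{\left(l \right)} = \left(-130\right) \left(- \frac{1}{27}\right) = \frac{130}{27}$)
$u = \frac{646078}{27}$ ($u = 23924 + \frac{130}{27} = \frac{646078}{27} \approx 23929.0$)
$u + U{\left(-5 \right)} = \frac{646078}{27} - 5 = \frac{645943}{27}$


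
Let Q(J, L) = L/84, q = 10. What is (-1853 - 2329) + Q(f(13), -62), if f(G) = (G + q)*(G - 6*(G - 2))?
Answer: -175675/42 ≈ -4182.7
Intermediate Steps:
f(G) = (10 + G)*(12 - 5*G) (f(G) = (G + 10)*(G - 6*(G - 2)) = (10 + G)*(G - 6*(-2 + G)) = (10 + G)*(G + (12 - 6*G)) = (10 + G)*(12 - 5*G))
Q(J, L) = L/84 (Q(J, L) = L*(1/84) = L/84)
(-1853 - 2329) + Q(f(13), -62) = (-1853 - 2329) + (1/84)*(-62) = -4182 - 31/42 = -175675/42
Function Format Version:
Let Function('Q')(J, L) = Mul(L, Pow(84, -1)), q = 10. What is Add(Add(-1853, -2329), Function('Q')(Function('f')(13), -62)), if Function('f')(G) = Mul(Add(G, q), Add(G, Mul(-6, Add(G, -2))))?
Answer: Rational(-175675, 42) ≈ -4182.7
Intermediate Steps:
Function('f')(G) = Mul(Add(10, G), Add(12, Mul(-5, G))) (Function('f')(G) = Mul(Add(G, 10), Add(G, Mul(-6, Add(G, -2)))) = Mul(Add(10, G), Add(G, Mul(-6, Add(-2, G)))) = Mul(Add(10, G), Add(G, Add(12, Mul(-6, G)))) = Mul(Add(10, G), Add(12, Mul(-5, G))))
Function('Q')(J, L) = Mul(Rational(1, 84), L) (Function('Q')(J, L) = Mul(L, Rational(1, 84)) = Mul(Rational(1, 84), L))
Add(Add(-1853, -2329), Function('Q')(Function('f')(13), -62)) = Add(Add(-1853, -2329), Mul(Rational(1, 84), -62)) = Add(-4182, Rational(-31, 42)) = Rational(-175675, 42)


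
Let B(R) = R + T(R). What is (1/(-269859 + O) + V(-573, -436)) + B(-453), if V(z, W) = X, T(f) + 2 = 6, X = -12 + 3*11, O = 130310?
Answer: -59726973/139549 ≈ -428.00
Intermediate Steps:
X = 21 (X = -12 + 33 = 21)
T(f) = 4 (T(f) = -2 + 6 = 4)
V(z, W) = 21
B(R) = 4 + R (B(R) = R + 4 = 4 + R)
(1/(-269859 + O) + V(-573, -436)) + B(-453) = (1/(-269859 + 130310) + 21) + (4 - 453) = (1/(-139549) + 21) - 449 = (-1/139549 + 21) - 449 = 2930528/139549 - 449 = -59726973/139549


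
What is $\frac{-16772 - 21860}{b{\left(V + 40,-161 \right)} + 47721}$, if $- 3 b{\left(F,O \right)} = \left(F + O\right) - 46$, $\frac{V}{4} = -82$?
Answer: $- \frac{19316}{23943} \approx -0.80675$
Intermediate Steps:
$V = -328$ ($V = 4 \left(-82\right) = -328$)
$b{\left(F,O \right)} = \frac{46}{3} - \frac{F}{3} - \frac{O}{3}$ ($b{\left(F,O \right)} = - \frac{\left(F + O\right) - 46}{3} = - \frac{-46 + F + O}{3} = \frac{46}{3} - \frac{F}{3} - \frac{O}{3}$)
$\frac{-16772 - 21860}{b{\left(V + 40,-161 \right)} + 47721} = \frac{-16772 - 21860}{\left(\frac{46}{3} - \frac{-328 + 40}{3} - - \frac{161}{3}\right) + 47721} = - \frac{38632}{\left(\frac{46}{3} - -96 + \frac{161}{3}\right) + 47721} = - \frac{38632}{\left(\frac{46}{3} + 96 + \frac{161}{3}\right) + 47721} = - \frac{38632}{165 + 47721} = - \frac{38632}{47886} = \left(-38632\right) \frac{1}{47886} = - \frac{19316}{23943}$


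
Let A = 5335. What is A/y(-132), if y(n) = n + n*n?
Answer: 485/1572 ≈ 0.30852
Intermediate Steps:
y(n) = n + n**2
A/y(-132) = 5335/((-132*(1 - 132))) = 5335/((-132*(-131))) = 5335/17292 = 5335*(1/17292) = 485/1572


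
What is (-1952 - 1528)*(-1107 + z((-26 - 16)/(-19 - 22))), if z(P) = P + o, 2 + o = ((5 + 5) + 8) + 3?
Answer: 155089680/41 ≈ 3.7827e+6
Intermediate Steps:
o = 19 (o = -2 + (((5 + 5) + 8) + 3) = -2 + ((10 + 8) + 3) = -2 + (18 + 3) = -2 + 21 = 19)
z(P) = 19 + P (z(P) = P + 19 = 19 + P)
(-1952 - 1528)*(-1107 + z((-26 - 16)/(-19 - 22))) = (-1952 - 1528)*(-1107 + (19 + (-26 - 16)/(-19 - 22))) = -3480*(-1107 + (19 - 42/(-41))) = -3480*(-1107 + (19 - 42*(-1/41))) = -3480*(-1107 + (19 + 42/41)) = -3480*(-1107 + 821/41) = -3480*(-44566/41) = 155089680/41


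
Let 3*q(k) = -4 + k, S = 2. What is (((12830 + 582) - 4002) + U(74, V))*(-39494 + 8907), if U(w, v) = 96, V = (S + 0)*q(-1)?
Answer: -290760022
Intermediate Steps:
q(k) = -4/3 + k/3 (q(k) = (-4 + k)/3 = -4/3 + k/3)
V = -10/3 (V = (2 + 0)*(-4/3 + (1/3)*(-1)) = 2*(-4/3 - 1/3) = 2*(-5/3) = -10/3 ≈ -3.3333)
(((12830 + 582) - 4002) + U(74, V))*(-39494 + 8907) = (((12830 + 582) - 4002) + 96)*(-39494 + 8907) = ((13412 - 4002) + 96)*(-30587) = (9410 + 96)*(-30587) = 9506*(-30587) = -290760022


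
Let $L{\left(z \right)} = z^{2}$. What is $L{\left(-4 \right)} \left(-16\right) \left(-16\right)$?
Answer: $4096$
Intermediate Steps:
$L{\left(-4 \right)} \left(-16\right) \left(-16\right) = \left(-4\right)^{2} \left(-16\right) \left(-16\right) = 16 \left(-16\right) \left(-16\right) = \left(-256\right) \left(-16\right) = 4096$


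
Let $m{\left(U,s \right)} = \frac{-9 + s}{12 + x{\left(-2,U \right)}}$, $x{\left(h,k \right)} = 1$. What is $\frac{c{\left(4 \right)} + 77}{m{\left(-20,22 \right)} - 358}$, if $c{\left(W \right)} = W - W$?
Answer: $- \frac{11}{51} \approx -0.21569$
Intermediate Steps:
$c{\left(W \right)} = 0$
$m{\left(U,s \right)} = - \frac{9}{13} + \frac{s}{13}$ ($m{\left(U,s \right)} = \frac{-9 + s}{12 + 1} = \frac{-9 + s}{13} = \left(-9 + s\right) \frac{1}{13} = - \frac{9}{13} + \frac{s}{13}$)
$\frac{c{\left(4 \right)} + 77}{m{\left(-20,22 \right)} - 358} = \frac{0 + 77}{\left(- \frac{9}{13} + \frac{1}{13} \cdot 22\right) - 358} = \frac{77}{\left(- \frac{9}{13} + \frac{22}{13}\right) - 358} = \frac{77}{1 - 358} = \frac{77}{-357} = 77 \left(- \frac{1}{357}\right) = - \frac{11}{51}$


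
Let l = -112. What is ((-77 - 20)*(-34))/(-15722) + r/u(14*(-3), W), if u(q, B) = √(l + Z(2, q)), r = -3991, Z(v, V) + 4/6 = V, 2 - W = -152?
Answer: -1649/7861 + 3991*I*√87/116 ≈ -0.20977 + 320.91*I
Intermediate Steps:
W = 154 (W = 2 - 1*(-152) = 2 + 152 = 154)
Z(v, V) = -⅔ + V
u(q, B) = √(-338/3 + q) (u(q, B) = √(-112 + (-⅔ + q)) = √(-338/3 + q))
((-77 - 20)*(-34))/(-15722) + r/u(14*(-3), W) = ((-77 - 20)*(-34))/(-15722) - 3991*3/√(-1014 + 9*(14*(-3))) = -97*(-34)*(-1/15722) - 3991*3/√(-1014 + 9*(-42)) = 3298*(-1/15722) - 3991*3/√(-1014 - 378) = -1649/7861 - 3991*(-I*√87/116) = -1649/7861 - (-3991)*I*√87/116 = -1649/7861 + 3991*I*√87/116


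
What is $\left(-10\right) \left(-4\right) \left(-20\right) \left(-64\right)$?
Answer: $51200$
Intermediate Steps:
$\left(-10\right) \left(-4\right) \left(-20\right) \left(-64\right) = 40 \left(-20\right) \left(-64\right) = \left(-800\right) \left(-64\right) = 51200$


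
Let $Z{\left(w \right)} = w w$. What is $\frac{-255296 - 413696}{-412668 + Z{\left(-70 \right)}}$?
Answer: $\frac{83624}{50971} \approx 1.6406$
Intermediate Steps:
$Z{\left(w \right)} = w^{2}$
$\frac{-255296 - 413696}{-412668 + Z{\left(-70 \right)}} = \frac{-255296 - 413696}{-412668 + \left(-70\right)^{2}} = - \frac{668992}{-412668 + 4900} = - \frac{668992}{-407768} = \left(-668992\right) \left(- \frac{1}{407768}\right) = \frac{83624}{50971}$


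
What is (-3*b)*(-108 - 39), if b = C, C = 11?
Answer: 4851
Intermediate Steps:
b = 11
(-3*b)*(-108 - 39) = (-3*11)*(-108 - 39) = -33*(-147) = 4851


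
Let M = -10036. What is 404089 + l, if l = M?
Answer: 394053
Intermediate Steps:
l = -10036
404089 + l = 404089 - 10036 = 394053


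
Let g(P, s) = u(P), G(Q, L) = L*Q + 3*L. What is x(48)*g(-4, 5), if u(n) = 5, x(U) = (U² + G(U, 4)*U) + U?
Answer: 60720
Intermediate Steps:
G(Q, L) = 3*L + L*Q
x(U) = U + U² + U*(12 + 4*U) (x(U) = (U² + (4*(3 + U))*U) + U = (U² + (12 + 4*U)*U) + U = (U² + U*(12 + 4*U)) + U = U + U² + U*(12 + 4*U))
g(P, s) = 5
x(48)*g(-4, 5) = (48*(13 + 5*48))*5 = (48*(13 + 240))*5 = (48*253)*5 = 12144*5 = 60720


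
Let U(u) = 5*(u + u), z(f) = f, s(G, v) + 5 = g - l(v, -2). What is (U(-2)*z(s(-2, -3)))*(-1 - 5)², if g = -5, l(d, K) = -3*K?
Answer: 11520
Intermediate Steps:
s(G, v) = -16 (s(G, v) = -5 + (-5 - (-3)*(-2)) = -5 + (-5 - 1*6) = -5 + (-5 - 6) = -5 - 11 = -16)
U(u) = 10*u (U(u) = 5*(2*u) = 10*u)
(U(-2)*z(s(-2, -3)))*(-1 - 5)² = ((10*(-2))*(-16))*(-1 - 5)² = -20*(-16)*(-6)² = 320*36 = 11520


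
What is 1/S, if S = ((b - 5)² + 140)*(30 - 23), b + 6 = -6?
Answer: 1/3003 ≈ 0.00033300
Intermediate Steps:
b = -12 (b = -6 - 6 = -12)
S = 3003 (S = ((-12 - 5)² + 140)*(30 - 23) = ((-17)² + 140)*7 = (289 + 140)*7 = 429*7 = 3003)
1/S = 1/3003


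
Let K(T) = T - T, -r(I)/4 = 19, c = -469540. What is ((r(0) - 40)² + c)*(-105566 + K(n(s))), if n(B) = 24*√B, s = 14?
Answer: 48146963544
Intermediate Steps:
r(I) = -76 (r(I) = -4*19 = -76)
K(T) = 0
((r(0) - 40)² + c)*(-105566 + K(n(s))) = ((-76 - 40)² - 469540)*(-105566 + 0) = ((-116)² - 469540)*(-105566) = (13456 - 469540)*(-105566) = -456084*(-105566) = 48146963544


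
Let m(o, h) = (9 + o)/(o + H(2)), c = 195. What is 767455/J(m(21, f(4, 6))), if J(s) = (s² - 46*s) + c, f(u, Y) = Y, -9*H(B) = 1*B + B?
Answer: 1050645895/177963 ≈ 5903.7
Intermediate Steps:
H(B) = -2*B/9 (H(B) = -(1*B + B)/9 = -(B + B)/9 = -2*B/9)
m(o, h) = (9 + o)/(-4/9 + o) (m(o, h) = (9 + o)/(o - 2/9*2) = (9 + o)/(o - 4/9) = (9 + o)/(-4/9 + o))
J(s) = 195 + s² - 46*s (J(s) = (s² - 46*s) + 195 = 195 + s² - 46*s)
767455/J(m(21, f(4, 6))) = 767455/(195 + (9*(9 + 21)/(-4 + 9*21))² - 414*(9 + 21)/(-4 + 9*21)) = 767455/(195 + (9*30/(-4 + 189))² - 414*30/(-4 + 189)) = 767455/(195 + (9*30/185)² - 414*30/185) = 767455/(195 + (9*(1/185)*30)² - 414*30/185) = 767455/(195 + (54/37)² - 46*54/37) = 767455/(195 + 2916/1369 - 2484/37) = 767455/(177963/1369) = 767455*(1369/177963) = 1050645895/177963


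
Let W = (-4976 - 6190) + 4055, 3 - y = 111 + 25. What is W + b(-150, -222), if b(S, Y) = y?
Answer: -7244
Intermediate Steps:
y = -133 (y = 3 - (111 + 25) = 3 - 1*136 = 3 - 136 = -133)
b(S, Y) = -133
W = -7111 (W = -11166 + 4055 = -7111)
W + b(-150, -222) = -7111 - 133 = -7244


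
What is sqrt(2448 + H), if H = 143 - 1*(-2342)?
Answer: sqrt(4933) ≈ 70.235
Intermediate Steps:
H = 2485 (H = 143 + 2342 = 2485)
sqrt(2448 + H) = sqrt(2448 + 2485) = sqrt(4933)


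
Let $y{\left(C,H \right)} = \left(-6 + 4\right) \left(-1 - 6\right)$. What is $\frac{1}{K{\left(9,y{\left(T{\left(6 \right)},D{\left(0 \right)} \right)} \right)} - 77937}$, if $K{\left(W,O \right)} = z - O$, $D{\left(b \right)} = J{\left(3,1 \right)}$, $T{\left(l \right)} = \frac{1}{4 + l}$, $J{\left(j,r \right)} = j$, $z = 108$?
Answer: $- \frac{1}{77843} \approx -1.2846 \cdot 10^{-5}$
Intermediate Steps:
$D{\left(b \right)} = 3$
$y{\left(C,H \right)} = 14$ ($y{\left(C,H \right)} = \left(-2\right) \left(-7\right) = 14$)
$K{\left(W,O \right)} = 108 - O$
$\frac{1}{K{\left(9,y{\left(T{\left(6 \right)},D{\left(0 \right)} \right)} \right)} - 77937} = \frac{1}{\left(108 - 14\right) - 77937} = \frac{1}{94 - 77937} = \frac{1}{-77843} = - \frac{1}{77843}$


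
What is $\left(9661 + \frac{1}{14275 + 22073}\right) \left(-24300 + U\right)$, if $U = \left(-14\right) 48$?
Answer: $- \frac{730759858349}{3029} \approx -2.4125 \cdot 10^{8}$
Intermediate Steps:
$U = -672$
$\left(9661 + \frac{1}{14275 + 22073}\right) \left(-24300 + U\right) = \left(9661 + \frac{1}{14275 + 22073}\right) \left(-24300 - 672\right) = \left(9661 + \frac{1}{36348}\right) \left(-24972\right) = \frac{351158029}{36348} \left(-24972\right) = - \frac{730759858349}{3029}$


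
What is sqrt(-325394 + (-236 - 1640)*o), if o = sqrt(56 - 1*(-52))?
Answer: sqrt(-325394 - 11256*sqrt(3)) ≈ 587.27*I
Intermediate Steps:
o = 6*sqrt(3) (o = sqrt(56 + 52) = sqrt(108) = 6*sqrt(3) ≈ 10.392)
sqrt(-325394 + (-236 - 1640)*o) = sqrt(-325394 + (-236 - 1640)*(6*sqrt(3))) = sqrt(-325394 - 11256*sqrt(3))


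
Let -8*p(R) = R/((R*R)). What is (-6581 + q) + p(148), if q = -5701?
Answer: -14541889/1184 ≈ -12282.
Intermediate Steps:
p(R) = -1/(8*R) (p(R) = -R/(8*(R*R)) = -R/(8*(R²)) = -R/(8*R²) = -1/(8*R))
(-6581 + q) + p(148) = (-6581 - 5701) - ⅛/148 = -12282 - ⅛*1/148 = -12282 - 1/1184 = -14541889/1184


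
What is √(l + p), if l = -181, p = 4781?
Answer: 10*√46 ≈ 67.823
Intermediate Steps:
√(l + p) = √(-181 + 4781) = √4600 = 10*√46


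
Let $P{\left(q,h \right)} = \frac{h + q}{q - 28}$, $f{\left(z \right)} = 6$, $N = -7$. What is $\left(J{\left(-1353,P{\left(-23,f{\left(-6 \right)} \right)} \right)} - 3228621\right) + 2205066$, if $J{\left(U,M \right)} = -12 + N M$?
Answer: $- \frac{3070708}{3} \approx -1.0236 \cdot 10^{6}$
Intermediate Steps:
$P{\left(q,h \right)} = \frac{h + q}{-28 + q}$
$J{\left(U,M \right)} = -12 - 7 M$
$\left(J{\left(-1353,P{\left(-23,f{\left(-6 \right)} \right)} \right)} - 3228621\right) + 2205066 = \left(\left(-12 - 7 \frac{6 - 23}{-28 - 23}\right) - 3228621\right) + 2205066 = \left(\left(-12 - 7 \frac{1}{-51} \left(-17\right)\right) - 3228621\right) + 2205066 = \left(\left(-12 - 7 \left(\left(- \frac{1}{51}\right) \left(-17\right)\right)\right) - 3228621\right) + 2205066 = \left(\left(-12 - \frac{7}{3}\right) - 3228621\right) + 2205066 = \left(- \frac{43}{3} - 3228621\right) + 2205066 = - \frac{9685906}{3} + 2205066 = - \frac{3070708}{3}$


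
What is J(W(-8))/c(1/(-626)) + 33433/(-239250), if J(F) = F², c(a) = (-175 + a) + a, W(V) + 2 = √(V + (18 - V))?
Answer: -869700377/3276289500 + 939*√2/13694 ≈ -0.16848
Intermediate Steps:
W(V) = -2 + 3*√2 (W(V) = -2 + √(V + (18 - V)) = -2 + √18 = -2 + 3*√2)
c(a) = -175 + 2*a
J(W(-8))/c(1/(-626)) + 33433/(-239250) = (-2 + 3*√2)²/(-175 + 2/(-626)) + 33433/(-239250) = (-2 + 3*√2)²/(-175 + 2*(-1/626)) + 33433*(-1/239250) = (-2 + 3*√2)²/(-175 - 1/313) - 33433/239250 = (-2 + 3*√2)²/(-54776/313) - 33433/239250 = (-2 + 3*√2)²*(-313/54776) - 33433/239250 = -313*(-2 + 3*√2)²/54776 - 33433/239250 = -33433/239250 - 313*(-2 + 3*√2)²/54776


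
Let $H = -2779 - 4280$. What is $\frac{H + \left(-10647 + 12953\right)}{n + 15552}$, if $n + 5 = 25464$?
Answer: $- \frac{4753}{41011} \approx -0.1159$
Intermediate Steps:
$H = -7059$
$n = 25459$ ($n = -5 + 25464 = 25459$)
$\frac{H + \left(-10647 + 12953\right)}{n + 15552} = \frac{-7059 + \left(-10647 + 12953\right)}{25459 + 15552} = \frac{-7059 + 2306}{41011} = \left(-4753\right) \frac{1}{41011} = - \frac{4753}{41011}$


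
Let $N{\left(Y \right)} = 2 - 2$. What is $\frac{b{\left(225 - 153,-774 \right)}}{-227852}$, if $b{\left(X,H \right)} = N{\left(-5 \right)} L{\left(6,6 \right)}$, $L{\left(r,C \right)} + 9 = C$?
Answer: $0$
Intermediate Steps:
$L{\left(r,C \right)} = -9 + C$
$N{\left(Y \right)} = 0$
$b{\left(X,H \right)} = 0$ ($b{\left(X,H \right)} = 0 \left(-9 + 6\right) = 0 \left(-3\right) = 0$)
$\frac{b{\left(225 - 153,-774 \right)}}{-227852} = \frac{0}{-227852} = 0 \left(- \frac{1}{227852}\right) = 0$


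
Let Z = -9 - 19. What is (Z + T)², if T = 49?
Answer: 441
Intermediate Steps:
Z = -28
(Z + T)² = (-28 + 49)² = 21² = 441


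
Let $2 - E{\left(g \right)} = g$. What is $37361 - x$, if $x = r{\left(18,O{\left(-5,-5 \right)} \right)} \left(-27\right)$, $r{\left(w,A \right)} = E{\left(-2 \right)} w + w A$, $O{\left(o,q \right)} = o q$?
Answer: $51455$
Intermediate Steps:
$E{\left(g \right)} = 2 - g$
$r{\left(w,A \right)} = 4 w + A w$ ($r{\left(w,A \right)} = \left(2 - -2\right) w + w A = \left(2 + 2\right) w + A w = 4 w + A w$)
$x = -14094$ ($x = 18 \left(4 - -25\right) \left(-27\right) = 18 \left(4 + 25\right) \left(-27\right) = 18 \cdot 29 \left(-27\right) = 522 \left(-27\right) = -14094$)
$37361 - x = 37361 - -14094 = 37361 + 14094 = 51455$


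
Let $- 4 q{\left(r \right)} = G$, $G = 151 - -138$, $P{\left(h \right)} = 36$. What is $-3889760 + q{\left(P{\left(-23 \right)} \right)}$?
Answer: $- \frac{15559329}{4} \approx -3.8898 \cdot 10^{6}$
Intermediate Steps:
$G = 289$ ($G = 151 + 138 = 289$)
$q{\left(r \right)} = - \frac{289}{4}$ ($q{\left(r \right)} = \left(- \frac{1}{4}\right) 289 = - \frac{289}{4}$)
$-3889760 + q{\left(P{\left(-23 \right)} \right)} = -3889760 - \frac{289}{4} = - \frac{15559329}{4}$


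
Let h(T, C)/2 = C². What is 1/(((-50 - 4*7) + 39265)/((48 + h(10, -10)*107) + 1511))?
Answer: 22959/39187 ≈ 0.58588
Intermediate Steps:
h(T, C) = 2*C²
1/(((-50 - 4*7) + 39265)/((48 + h(10, -10)*107) + 1511)) = 1/(((-50 - 4*7) + 39265)/((48 + (2*(-10)²)*107) + 1511)) = 1/(((-50 - 28) + 39265)/((48 + (2*100)*107) + 1511)) = 1/((-78 + 39265)/((48 + 200*107) + 1511)) = 1/(39187/((48 + 21400) + 1511)) = 1/(39187/(21448 + 1511)) = 1/(39187/22959) = 22959/39187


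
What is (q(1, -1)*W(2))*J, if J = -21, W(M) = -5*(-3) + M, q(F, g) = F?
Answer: -357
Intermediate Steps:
W(M) = 15 + M
(q(1, -1)*W(2))*J = (1*(15 + 2))*(-21) = (1*17)*(-21) = 17*(-21) = -357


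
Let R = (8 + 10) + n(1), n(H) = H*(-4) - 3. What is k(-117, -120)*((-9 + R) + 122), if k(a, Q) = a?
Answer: -14508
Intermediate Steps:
n(H) = -3 - 4*H (n(H) = -4*H - 3 = -3 - 4*H)
R = 11 (R = (8 + 10) + (-3 - 4*1) = 18 + (-3 - 4) = 18 - 7 = 11)
k(-117, -120)*((-9 + R) + 122) = -117*((-9 + 11) + 122) = -117*(2 + 122) = -117*124 = -14508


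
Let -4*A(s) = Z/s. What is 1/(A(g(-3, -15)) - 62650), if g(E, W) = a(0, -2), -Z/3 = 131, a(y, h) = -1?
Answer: -4/250993 ≈ -1.5937e-5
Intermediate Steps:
Z = -393 (Z = -3*131 = -393)
g(E, W) = -1
A(s) = 393/(4*s) (A(s) = -(-393)/(4*s) = 393/(4*s))
1/(A(g(-3, -15)) - 62650) = 1/((393/4)/(-1) - 62650) = 1/((393/4)*(-1) - 62650) = 1/(-393/4 - 62650) = 1/(-250993/4) = -4/250993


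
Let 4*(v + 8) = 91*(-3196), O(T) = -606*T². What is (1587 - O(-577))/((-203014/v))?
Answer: 863007755661/11942 ≈ 7.2267e+7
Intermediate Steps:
v = -72717 (v = -8 + (91*(-3196))/4 = -8 + (¼)*(-290836) = -8 - 72709 = -72717)
(1587 - O(-577))/((-203014/v)) = (1587 - (-606)*(-577)²)/((-203014/(-72717))) = (1587 - (-606)*332929)/((-203014*(-1/72717))) = (1587 - 1*(-201754974))/(203014/72717) = (1587 + 201754974)*(72717/203014) = 201756561*(72717/203014) = 863007755661/11942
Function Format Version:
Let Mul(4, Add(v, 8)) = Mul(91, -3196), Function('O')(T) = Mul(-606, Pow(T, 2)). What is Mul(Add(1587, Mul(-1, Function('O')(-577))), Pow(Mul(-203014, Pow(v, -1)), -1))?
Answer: Rational(863007755661, 11942) ≈ 7.2267e+7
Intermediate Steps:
v = -72717 (v = Add(-8, Mul(Rational(1, 4), Mul(91, -3196))) = Add(-8, Mul(Rational(1, 4), -290836)) = Add(-8, -72709) = -72717)
Mul(Add(1587, Mul(-1, Function('O')(-577))), Pow(Mul(-203014, Pow(v, -1)), -1)) = Mul(Add(1587, Mul(-1, Mul(-606, Pow(-577, 2)))), Pow(Mul(-203014, Pow(-72717, -1)), -1)) = Mul(Add(1587, Mul(-1, Mul(-606, 332929))), Pow(Mul(-203014, Rational(-1, 72717)), -1)) = Mul(Add(1587, Mul(-1, -201754974)), Pow(Rational(203014, 72717), -1)) = Mul(Add(1587, 201754974), Rational(72717, 203014)) = Mul(201756561, Rational(72717, 203014)) = Rational(863007755661, 11942)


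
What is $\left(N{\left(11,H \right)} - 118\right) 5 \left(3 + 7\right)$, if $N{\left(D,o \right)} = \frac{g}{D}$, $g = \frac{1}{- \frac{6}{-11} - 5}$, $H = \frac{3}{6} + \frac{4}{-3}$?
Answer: $- \frac{289150}{49} \approx -5901.0$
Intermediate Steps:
$H = - \frac{5}{6}$ ($H = 3 \cdot \frac{1}{6} + 4 \left(- \frac{1}{3}\right) = \frac{1}{2} - \frac{4}{3} = - \frac{5}{6} \approx -0.83333$)
$g = - \frac{11}{49}$ ($g = \frac{1}{\left(-6\right) \left(- \frac{1}{11}\right) - 5} = \frac{1}{\frac{6}{11} - 5} = \frac{1}{- \frac{49}{11}} = - \frac{11}{49} \approx -0.22449$)
$N{\left(D,o \right)} = - \frac{11}{49 D}$
$\left(N{\left(11,H \right)} - 118\right) 5 \left(3 + 7\right) = \left(- \frac{11}{49 \cdot 11} - 118\right) 5 \left(3 + 7\right) = \left(\left(- \frac{11}{49}\right) \frac{1}{11} - 118\right) 5 \cdot 10 = \left(- \frac{1}{49} - 118\right) 50 = \left(- \frac{5783}{49}\right) 50 = - \frac{289150}{49}$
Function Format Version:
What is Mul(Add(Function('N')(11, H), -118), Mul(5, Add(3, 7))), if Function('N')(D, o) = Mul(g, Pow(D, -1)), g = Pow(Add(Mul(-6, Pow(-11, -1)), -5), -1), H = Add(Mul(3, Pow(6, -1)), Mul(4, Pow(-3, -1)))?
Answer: Rational(-289150, 49) ≈ -5901.0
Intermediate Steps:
H = Rational(-5, 6) (H = Add(Mul(3, Rational(1, 6)), Mul(4, Rational(-1, 3))) = Add(Rational(1, 2), Rational(-4, 3)) = Rational(-5, 6) ≈ -0.83333)
g = Rational(-11, 49) (g = Pow(Add(Mul(-6, Rational(-1, 11)), -5), -1) = Pow(Add(Rational(6, 11), -5), -1) = Pow(Rational(-49, 11), -1) = Rational(-11, 49) ≈ -0.22449)
Function('N')(D, o) = Mul(Rational(-11, 49), Pow(D, -1))
Mul(Add(Function('N')(11, H), -118), Mul(5, Add(3, 7))) = Mul(Add(Mul(Rational(-11, 49), Pow(11, -1)), -118), Mul(5, Add(3, 7))) = Mul(Add(Mul(Rational(-11, 49), Rational(1, 11)), -118), Mul(5, 10)) = Mul(Add(Rational(-1, 49), -118), 50) = Mul(Rational(-5783, 49), 50) = Rational(-289150, 49)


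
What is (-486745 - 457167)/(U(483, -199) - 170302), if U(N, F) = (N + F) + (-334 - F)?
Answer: 943912/170153 ≈ 5.5474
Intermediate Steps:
U(N, F) = -334 + N (U(N, F) = (F + N) + (-334 - F) = -334 + N)
(-486745 - 457167)/(U(483, -199) - 170302) = (-486745 - 457167)/((-334 + 483) - 170302) = -943912/(149 - 170302) = -943912/(-170153) = -943912*(-1/170153) = 943912/170153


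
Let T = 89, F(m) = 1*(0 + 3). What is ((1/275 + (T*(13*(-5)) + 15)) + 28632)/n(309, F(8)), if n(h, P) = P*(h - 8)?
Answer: 6287051/248325 ≈ 25.318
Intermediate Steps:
F(m) = 3 (F(m) = 1*3 = 3)
n(h, P) = P*(-8 + h)
((1/275 + (T*(13*(-5)) + 15)) + 28632)/n(309, F(8)) = ((1/275 + (89*(13*(-5)) + 15)) + 28632)/((3*(-8 + 309))) = ((1/275 + (89*(-65) + 15)) + 28632)/((3*301)) = ((1/275 + (-5785 + 15)) + 28632)/903 = ((1/275 - 5770) + 28632)*(1/903) = (-1586749/275 + 28632)*(1/903) = (6287051/275)*(1/903) = 6287051/248325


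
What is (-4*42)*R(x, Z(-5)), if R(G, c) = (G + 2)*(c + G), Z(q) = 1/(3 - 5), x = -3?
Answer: -588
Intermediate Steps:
Z(q) = -1/2 (Z(q) = 1/(-2) = -1/2)
R(G, c) = (2 + G)*(G + c)
(-4*42)*R(x, Z(-5)) = (-4*42)*((-3)**2 + 2*(-3) + 2*(-1/2) - 3*(-1/2)) = -168*(9 - 6 - 1 + 3/2) = -168*7/2 = -588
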